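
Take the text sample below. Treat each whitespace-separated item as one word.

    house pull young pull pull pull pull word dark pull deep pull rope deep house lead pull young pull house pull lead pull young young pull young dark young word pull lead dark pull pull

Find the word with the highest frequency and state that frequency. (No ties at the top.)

"pull", 15 times

Unigram frequencies (highest first):
  pull: 15
  young: 6
  house: 3
  dark: 3
  lead: 3
  word: 2
  … (2 more, each ≤ 2)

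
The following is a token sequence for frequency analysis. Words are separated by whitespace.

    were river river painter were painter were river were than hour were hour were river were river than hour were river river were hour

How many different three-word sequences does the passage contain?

24 tokens → 22 trigram windows in total.
Repeated trigrams (each contributes count−1 duplicates):
  hour were river: 2
  than hour were: 2
  were river river: 2
  were river were: 2
4 duplicate windows → 22 − 4 = 18 distinct.

18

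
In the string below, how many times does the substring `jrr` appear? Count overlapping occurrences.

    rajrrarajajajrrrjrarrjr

Sliding a length-3 window over the 23 characters (21 positions):
  position 3–5: jrr
  position 13–15: jrr

2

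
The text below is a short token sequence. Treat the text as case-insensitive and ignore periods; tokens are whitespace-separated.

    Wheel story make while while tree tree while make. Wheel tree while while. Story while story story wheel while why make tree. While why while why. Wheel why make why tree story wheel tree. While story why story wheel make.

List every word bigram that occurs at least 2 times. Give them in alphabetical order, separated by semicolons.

story wheel; tree while; wheel tree; while story; while while; while why; why make

Bigram counts meeting the condition (at least 2 times):
  story wheel: 3
  tree while: 4
  wheel tree: 2
  while story: 3
  while while: 2
  while why: 3
  why make: 2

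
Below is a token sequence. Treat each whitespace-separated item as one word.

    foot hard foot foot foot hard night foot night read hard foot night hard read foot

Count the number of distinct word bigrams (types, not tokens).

11

16 tokens → 15 bigram windows in total.
Repeated bigrams (each contributes count−1 duplicates):
  foot foot: 2
  foot hard: 2
  foot night: 2
  hard foot: 2
4 duplicate windows → 15 − 4 = 11 distinct.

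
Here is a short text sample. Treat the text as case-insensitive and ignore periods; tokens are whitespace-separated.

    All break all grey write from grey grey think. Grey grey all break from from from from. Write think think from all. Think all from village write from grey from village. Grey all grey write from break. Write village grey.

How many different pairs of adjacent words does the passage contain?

40 tokens → 39 bigram windows in total.
Repeated bigrams (each contributes count−1 duplicates):
  from from: 3
  write from: 3
  all break: 2
  all grey: 2
  from grey: 2
  from village: 2
  grey all: 2
  grey grey: 2
  … (2 more repeated)
12 duplicate windows → 39 − 12 = 27 distinct.

27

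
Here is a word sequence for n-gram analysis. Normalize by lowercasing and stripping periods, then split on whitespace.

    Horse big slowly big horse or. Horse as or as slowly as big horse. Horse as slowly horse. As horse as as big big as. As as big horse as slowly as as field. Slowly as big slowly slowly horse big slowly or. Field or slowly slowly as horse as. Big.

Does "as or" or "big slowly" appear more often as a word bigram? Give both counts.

"as or": 1 occurrence
"big slowly": 3 occurrences

"big slowly" (3 vs 1)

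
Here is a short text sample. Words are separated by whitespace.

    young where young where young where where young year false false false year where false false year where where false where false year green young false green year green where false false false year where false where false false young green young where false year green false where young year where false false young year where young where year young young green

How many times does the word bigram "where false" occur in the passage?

8

Scanning the 61 overlapping bigram windows for "where false":
  position 14–15: where false
  position 19–20: where false
  position 21–22: where false
  position 30–31: where false
  position 35–36: where false
  position 37–38: where false
  position 43–44: where false
  position 51–52: where false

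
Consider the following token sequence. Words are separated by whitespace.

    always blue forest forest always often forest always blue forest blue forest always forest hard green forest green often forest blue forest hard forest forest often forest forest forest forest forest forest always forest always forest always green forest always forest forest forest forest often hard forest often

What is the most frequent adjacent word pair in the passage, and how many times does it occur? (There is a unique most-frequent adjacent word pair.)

Bigram frequencies (highest first):
  forest forest: 10
  forest always: 7
  blue forest: 4
  always forest: 4
  often forest: 3
  forest often: 3
  … (11 more, each ≤ 2)

"forest forest", 10 times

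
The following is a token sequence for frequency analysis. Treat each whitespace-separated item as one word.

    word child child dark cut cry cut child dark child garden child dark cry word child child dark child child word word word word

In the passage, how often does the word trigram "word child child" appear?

2

Scanning the 22 overlapping trigram windows for "word child child":
  position 1–3: word child child
  position 15–17: word child child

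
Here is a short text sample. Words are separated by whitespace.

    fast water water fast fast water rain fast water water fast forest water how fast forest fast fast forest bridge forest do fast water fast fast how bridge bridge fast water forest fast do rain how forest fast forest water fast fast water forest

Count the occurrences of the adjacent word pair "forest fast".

Scanning the 43 overlapping bigram windows for "forest fast":
  position 16–17: forest fast
  position 32–33: forest fast
  position 37–38: forest fast

3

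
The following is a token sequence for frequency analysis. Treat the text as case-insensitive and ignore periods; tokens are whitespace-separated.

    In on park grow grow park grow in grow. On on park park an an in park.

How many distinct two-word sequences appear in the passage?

14

17 tokens → 16 bigram windows in total.
Repeated bigrams (each contributes count−1 duplicates):
  on park: 2
  park grow: 2
2 duplicate windows → 16 − 2 = 14 distinct.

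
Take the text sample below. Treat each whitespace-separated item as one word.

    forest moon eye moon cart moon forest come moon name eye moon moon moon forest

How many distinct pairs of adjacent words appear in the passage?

15 tokens → 14 bigram windows in total.
Repeated bigrams (each contributes count−1 duplicates):
  eye moon: 2
  moon forest: 2
  moon moon: 2
3 duplicate windows → 14 − 3 = 11 distinct.

11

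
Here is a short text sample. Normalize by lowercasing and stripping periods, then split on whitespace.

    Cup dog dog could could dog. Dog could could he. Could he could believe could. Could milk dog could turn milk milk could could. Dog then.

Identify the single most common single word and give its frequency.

"could", 11 times

Unigram frequencies (highest first):
  could: 11
  dog: 6
  milk: 3
  he: 2
  cup: 1
  believe: 1
  … (2 more, each ≤ 1)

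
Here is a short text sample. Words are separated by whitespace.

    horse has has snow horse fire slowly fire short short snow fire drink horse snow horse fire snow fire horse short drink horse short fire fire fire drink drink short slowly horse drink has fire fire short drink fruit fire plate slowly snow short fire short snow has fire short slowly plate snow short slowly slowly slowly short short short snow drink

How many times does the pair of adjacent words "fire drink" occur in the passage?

2

Scanning the 61 overlapping bigram windows for "fire drink":
  position 12–13: fire drink
  position 27–28: fire drink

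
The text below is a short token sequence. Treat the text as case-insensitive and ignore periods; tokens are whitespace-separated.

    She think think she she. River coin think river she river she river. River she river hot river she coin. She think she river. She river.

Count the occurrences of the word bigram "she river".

6

Scanning the 25 overlapping bigram windows for "she river":
  position 5–6: she river
  position 10–11: she river
  position 12–13: she river
  position 15–16: she river
  position 23–24: she river
  position 25–26: she river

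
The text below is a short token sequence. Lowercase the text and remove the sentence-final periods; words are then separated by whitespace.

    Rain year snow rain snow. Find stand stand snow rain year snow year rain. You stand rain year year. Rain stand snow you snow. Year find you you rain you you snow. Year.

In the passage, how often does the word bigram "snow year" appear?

3

Scanning the 32 overlapping bigram windows for "snow year":
  position 12–13: snow year
  position 24–25: snow year
  position 32–33: snow year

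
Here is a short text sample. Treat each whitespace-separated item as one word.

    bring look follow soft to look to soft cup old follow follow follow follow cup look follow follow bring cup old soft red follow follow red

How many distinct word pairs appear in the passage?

19

26 tokens → 25 bigram windows in total.
Repeated bigrams (each contributes count−1 duplicates):
  follow follow: 5
  cup old: 2
  look follow: 2
6 duplicate windows → 25 − 6 = 19 distinct.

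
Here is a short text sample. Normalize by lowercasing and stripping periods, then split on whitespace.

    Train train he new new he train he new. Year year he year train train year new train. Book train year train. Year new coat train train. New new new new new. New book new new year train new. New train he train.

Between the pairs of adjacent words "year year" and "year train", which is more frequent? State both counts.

"year train" (3 vs 1)

"year year": 1 occurrence
"year train": 3 occurrences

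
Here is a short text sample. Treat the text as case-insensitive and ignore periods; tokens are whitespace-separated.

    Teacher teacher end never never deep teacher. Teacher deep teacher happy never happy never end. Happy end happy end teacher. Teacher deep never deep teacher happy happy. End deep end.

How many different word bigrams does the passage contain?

18

30 tokens → 29 bigram windows in total.
Repeated bigrams (each contributes count−1 duplicates):
  deep teacher: 3
  happy end: 3
  teacher teacher: 3
  end happy: 2
  happy never: 2
  never deep: 2
  teacher deep: 2
  teacher happy: 2
11 duplicate windows → 29 − 11 = 18 distinct.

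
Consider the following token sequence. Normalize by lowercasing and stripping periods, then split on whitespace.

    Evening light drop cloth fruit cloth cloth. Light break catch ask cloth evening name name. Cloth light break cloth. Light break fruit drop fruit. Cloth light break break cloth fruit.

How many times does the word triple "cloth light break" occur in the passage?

Scanning the 28 overlapping trigram windows for "cloth light break":
  position 7–9: cloth light break
  position 16–18: cloth light break
  position 19–21: cloth light break
  position 25–27: cloth light break

4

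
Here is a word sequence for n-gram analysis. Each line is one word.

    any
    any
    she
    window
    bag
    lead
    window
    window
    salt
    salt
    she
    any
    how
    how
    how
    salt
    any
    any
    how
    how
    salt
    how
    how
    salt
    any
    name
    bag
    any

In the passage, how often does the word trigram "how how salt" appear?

Scanning the 26 overlapping trigram windows for "how how salt":
  position 14–16: how how salt
  position 19–21: how how salt
  position 22–24: how how salt

3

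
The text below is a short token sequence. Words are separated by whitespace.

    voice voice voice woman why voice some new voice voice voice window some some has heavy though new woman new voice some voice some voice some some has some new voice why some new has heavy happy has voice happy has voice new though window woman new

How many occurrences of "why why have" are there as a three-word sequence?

Scanning the 45 overlapping trigram windows for "why why have":
  (none found)

0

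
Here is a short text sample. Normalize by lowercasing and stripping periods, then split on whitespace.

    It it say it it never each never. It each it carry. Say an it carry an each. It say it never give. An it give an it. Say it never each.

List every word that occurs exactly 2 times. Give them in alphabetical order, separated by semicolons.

carry; give

Unigram counts meeting the condition (exactly 2 times):
  carry: 2
  give: 2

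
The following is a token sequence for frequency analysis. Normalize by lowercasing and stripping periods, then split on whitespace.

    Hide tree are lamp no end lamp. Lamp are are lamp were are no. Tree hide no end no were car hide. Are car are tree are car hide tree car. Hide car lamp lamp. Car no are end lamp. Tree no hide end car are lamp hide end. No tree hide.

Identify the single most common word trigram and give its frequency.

Trigram frequencies (highest first):
  no tree hide: 2
  hide tree are: 1
  tree are lamp: 1
  are lamp no: 1
  lamp no end: 1
  no end lamp: 1
  … (43 more, each ≤ 1)

"no tree hide", 2 times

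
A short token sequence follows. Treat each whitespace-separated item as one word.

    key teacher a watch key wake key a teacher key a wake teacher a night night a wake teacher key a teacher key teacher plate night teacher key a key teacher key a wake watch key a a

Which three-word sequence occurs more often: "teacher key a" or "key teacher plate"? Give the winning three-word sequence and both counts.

"teacher key a" (4 vs 1)

"teacher key a": 4 occurrences
"key teacher plate": 1 occurrence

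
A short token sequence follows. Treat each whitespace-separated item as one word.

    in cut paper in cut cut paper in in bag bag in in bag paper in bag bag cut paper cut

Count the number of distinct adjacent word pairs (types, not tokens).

21 tokens → 20 bigram windows in total.
Repeated bigrams (each contributes count−1 duplicates):
  cut paper: 3
  in bag: 3
  paper in: 3
  bag bag: 2
  in cut: 2
  in in: 2
9 duplicate windows → 20 − 9 = 11 distinct.

11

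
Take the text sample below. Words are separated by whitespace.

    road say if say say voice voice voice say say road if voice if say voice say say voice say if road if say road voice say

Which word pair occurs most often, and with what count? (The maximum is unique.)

Bigram frequencies (highest first):
  voice say: 4
  if say: 3
  say say: 3
  say voice: 3
  say if: 2
  voice voice: 2
  … (7 more, each ≤ 2)

"voice say", 4 times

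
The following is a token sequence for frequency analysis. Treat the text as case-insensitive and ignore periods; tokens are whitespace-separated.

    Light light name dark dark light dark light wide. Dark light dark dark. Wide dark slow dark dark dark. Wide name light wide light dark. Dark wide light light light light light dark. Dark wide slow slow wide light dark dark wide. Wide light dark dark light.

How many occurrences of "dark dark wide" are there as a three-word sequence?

5

Scanning the 45 overlapping trigram windows for "dark dark wide":
  position 12–14: dark dark wide
  position 18–20: dark dark wide
  position 25–27: dark dark wide
  position 33–35: dark dark wide
  position 40–42: dark dark wide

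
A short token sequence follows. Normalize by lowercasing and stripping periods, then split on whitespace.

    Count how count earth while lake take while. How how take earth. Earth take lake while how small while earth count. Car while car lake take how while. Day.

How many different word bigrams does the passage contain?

26

29 tokens → 28 bigram windows in total.
Repeated bigrams (each contributes count−1 duplicates):
  lake take: 2
  while how: 2
2 duplicate windows → 28 − 2 = 26 distinct.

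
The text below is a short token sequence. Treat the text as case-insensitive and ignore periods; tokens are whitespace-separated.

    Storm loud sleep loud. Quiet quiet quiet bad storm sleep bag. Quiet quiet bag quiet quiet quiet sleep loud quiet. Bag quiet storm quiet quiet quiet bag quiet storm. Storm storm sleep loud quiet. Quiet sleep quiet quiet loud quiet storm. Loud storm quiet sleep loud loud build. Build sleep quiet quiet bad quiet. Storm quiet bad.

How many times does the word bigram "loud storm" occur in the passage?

Scanning the 56 overlapping bigram windows for "loud storm":
  position 42–43: loud storm

1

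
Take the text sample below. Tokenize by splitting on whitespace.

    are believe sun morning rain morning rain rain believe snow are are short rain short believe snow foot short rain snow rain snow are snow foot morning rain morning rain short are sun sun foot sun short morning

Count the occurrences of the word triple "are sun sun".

1

Scanning the 36 overlapping trigram windows for "are sun sun":
  position 32–34: are sun sun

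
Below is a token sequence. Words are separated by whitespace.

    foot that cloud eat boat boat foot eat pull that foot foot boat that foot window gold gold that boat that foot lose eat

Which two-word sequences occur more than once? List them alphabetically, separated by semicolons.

boat that; that foot

Bigram counts meeting the condition (more than once):
  boat that: 2
  that foot: 3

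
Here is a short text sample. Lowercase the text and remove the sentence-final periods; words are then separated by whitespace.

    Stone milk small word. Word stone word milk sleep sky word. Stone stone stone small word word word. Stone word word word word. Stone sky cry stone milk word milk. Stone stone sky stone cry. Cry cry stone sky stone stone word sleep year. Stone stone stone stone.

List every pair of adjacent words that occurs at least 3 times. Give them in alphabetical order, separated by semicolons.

Bigram counts meeting the condition (at least 3 times):
  stone sky: 3
  stone stone: 7
  stone word: 3
  word stone: 4
  word word: 6

stone sky; stone stone; stone word; word stone; word word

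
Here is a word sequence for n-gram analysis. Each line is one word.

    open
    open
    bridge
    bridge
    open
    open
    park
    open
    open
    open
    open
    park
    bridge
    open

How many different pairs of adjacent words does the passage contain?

14 tokens → 13 bigram windows in total.
Repeated bigrams (each contributes count−1 duplicates):
  open open: 5
  bridge open: 2
  open park: 2
6 duplicate windows → 13 − 6 = 7 distinct.

7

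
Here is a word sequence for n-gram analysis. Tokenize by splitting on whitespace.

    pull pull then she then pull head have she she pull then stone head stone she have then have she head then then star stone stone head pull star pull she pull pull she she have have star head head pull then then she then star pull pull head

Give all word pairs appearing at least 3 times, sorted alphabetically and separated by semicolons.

pull pull; pull then

Bigram counts meeting the condition (at least 3 times):
  pull pull: 3
  pull then: 3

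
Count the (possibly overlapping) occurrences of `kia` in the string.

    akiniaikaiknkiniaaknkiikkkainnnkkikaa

0

Sliding a length-3 window over the 37 characters (35 positions):
  (no match at any position)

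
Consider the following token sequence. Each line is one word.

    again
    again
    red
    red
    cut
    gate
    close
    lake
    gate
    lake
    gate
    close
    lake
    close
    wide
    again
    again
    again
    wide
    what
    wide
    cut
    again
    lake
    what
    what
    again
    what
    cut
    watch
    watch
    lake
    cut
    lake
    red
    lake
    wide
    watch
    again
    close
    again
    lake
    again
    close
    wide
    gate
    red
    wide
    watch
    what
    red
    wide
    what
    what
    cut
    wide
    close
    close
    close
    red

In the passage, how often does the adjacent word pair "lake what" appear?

1

Scanning the 59 overlapping bigram windows for "lake what":
  position 24–25: lake what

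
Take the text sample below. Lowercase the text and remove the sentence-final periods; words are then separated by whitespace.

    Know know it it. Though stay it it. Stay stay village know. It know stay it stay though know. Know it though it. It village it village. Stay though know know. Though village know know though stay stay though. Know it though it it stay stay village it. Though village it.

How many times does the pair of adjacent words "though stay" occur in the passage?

Scanning the 50 overlapping bigram windows for "though stay":
  position 5–6: though stay
  position 36–37: though stay

2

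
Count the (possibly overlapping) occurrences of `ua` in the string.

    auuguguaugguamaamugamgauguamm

Sliding a length-2 window over the 29 characters (28 positions):
  position 7–8: ua
  position 12–13: ua
  position 26–27: ua

3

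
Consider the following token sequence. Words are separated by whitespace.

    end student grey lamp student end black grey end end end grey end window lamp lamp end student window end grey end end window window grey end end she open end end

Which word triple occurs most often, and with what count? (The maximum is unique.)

Trigram frequencies (highest first):
  grey end end: 3
  end grey end: 2
  end student grey: 1
  student grey lamp: 1
  grey lamp student: 1
  lamp student end: 1
  … (21 more, each ≤ 1)

"grey end end", 3 times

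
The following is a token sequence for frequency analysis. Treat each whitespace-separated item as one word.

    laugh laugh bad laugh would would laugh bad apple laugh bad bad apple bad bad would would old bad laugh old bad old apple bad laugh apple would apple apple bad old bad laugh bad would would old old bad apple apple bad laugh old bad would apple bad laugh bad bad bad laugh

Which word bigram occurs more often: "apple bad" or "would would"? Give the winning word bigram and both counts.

"apple bad": 5 occurrences
"would would": 3 occurrences

"apple bad" (5 vs 3)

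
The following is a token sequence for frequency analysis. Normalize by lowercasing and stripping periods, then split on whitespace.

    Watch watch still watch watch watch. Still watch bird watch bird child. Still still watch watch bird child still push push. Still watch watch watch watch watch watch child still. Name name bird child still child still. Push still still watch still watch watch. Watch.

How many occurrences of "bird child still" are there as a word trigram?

Scanning the 43 overlapping trigram windows for "bird child still":
  position 11–13: bird child still
  position 17–19: bird child still
  position 33–35: bird child still

3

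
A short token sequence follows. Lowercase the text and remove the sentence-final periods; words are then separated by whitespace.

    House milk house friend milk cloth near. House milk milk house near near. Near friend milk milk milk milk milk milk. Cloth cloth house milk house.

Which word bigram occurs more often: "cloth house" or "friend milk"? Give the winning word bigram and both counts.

"cloth house": 1 occurrence
"friend milk": 2 occurrences

"friend milk" (2 vs 1)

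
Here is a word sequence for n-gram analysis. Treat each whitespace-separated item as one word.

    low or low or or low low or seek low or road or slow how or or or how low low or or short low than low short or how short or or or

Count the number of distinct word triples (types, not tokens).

34 tokens → 32 trigram windows in total.
Repeated trigrams (each contributes count−1 duplicates):
  low low or: 2
  low or or: 2
  or or or: 2
3 duplicate windows → 32 − 3 = 29 distinct.

29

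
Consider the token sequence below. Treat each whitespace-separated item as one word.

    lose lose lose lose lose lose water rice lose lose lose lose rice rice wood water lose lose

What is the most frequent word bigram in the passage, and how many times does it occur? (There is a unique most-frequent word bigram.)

Bigram frequencies (highest first):
  lose lose: 9
  lose water: 1
  water rice: 1
  rice lose: 1
  lose rice: 1
  rice rice: 1
  … (3 more, each ≤ 1)

"lose lose", 9 times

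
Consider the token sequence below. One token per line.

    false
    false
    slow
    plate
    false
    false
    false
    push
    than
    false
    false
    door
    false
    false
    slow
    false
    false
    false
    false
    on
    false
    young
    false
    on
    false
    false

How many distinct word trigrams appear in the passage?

26 tokens → 24 trigram windows in total.
Repeated trigrams (each contributes count−1 duplicates):
  false false false: 3
  false false slow: 2
  false on false: 2
4 duplicate windows → 24 − 4 = 20 distinct.

20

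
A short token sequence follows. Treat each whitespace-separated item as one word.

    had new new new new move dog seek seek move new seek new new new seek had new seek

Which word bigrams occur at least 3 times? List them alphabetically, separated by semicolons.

Bigram counts meeting the condition (at least 3 times):
  new new: 5
  new seek: 3

new new; new seek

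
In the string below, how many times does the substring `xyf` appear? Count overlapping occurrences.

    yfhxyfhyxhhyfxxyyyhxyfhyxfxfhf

Sliding a length-3 window over the 30 characters (28 positions):
  position 4–6: xyf
  position 20–22: xyf

2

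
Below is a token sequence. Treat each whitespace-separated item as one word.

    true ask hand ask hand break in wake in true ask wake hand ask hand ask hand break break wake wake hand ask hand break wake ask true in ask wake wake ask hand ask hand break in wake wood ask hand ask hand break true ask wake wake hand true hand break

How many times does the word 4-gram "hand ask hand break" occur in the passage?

Scanning the 50 overlapping 4-gram windows for "hand ask hand break":
  position 3–6: hand ask hand break
  position 15–18: hand ask hand break
  position 22–25: hand ask hand break
  position 34–37: hand ask hand break
  position 42–45: hand ask hand break

5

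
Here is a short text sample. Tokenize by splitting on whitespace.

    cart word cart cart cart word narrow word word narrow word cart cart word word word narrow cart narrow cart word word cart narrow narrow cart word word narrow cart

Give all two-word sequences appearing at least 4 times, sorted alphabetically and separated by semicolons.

cart word; narrow cart; word narrow; word word

Bigram counts meeting the condition (at least 4 times):
  cart word: 5
  narrow cart: 4
  word narrow: 4
  word word: 5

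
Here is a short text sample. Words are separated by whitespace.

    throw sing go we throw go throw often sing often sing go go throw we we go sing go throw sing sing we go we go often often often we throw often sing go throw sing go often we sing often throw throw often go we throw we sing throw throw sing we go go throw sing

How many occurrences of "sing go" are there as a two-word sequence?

Scanning the 56 overlapping bigram windows for "sing go":
  position 2–3: sing go
  position 11–12: sing go
  position 18–19: sing go
  position 33–34: sing go
  position 36–37: sing go

5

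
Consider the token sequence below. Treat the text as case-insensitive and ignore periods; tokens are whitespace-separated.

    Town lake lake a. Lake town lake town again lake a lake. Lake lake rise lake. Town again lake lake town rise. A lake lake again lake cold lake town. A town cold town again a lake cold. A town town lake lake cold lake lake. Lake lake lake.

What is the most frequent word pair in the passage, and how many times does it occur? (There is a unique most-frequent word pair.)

"lake lake", 10 times

Bigram frequencies (highest first):
  lake lake: 10
  lake town: 5
  a lake: 4
  town lake: 3
  town again: 3
  again lake: 3
  … (15 more, each ≤ 3)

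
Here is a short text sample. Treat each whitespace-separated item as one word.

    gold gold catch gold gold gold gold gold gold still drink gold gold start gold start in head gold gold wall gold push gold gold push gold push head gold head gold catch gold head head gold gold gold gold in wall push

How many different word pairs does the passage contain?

21

43 tokens → 42 bigram windows in total.
Repeated bigrams (each contributes count−1 duplicates):
  gold gold: 12
  head gold: 4
  gold push: 3
  catch gold: 2
  gold catch: 2
  gold head: 2
  gold start: 2
  push gold: 2
21 duplicate windows → 42 − 21 = 21 distinct.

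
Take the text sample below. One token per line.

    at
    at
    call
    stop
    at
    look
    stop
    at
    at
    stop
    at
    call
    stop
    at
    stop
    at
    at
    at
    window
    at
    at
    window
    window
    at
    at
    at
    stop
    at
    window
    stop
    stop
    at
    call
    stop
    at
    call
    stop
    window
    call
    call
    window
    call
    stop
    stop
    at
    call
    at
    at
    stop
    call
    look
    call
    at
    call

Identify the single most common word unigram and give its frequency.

Unigram frequencies (highest first):
  at: 22
  stop: 13
  call: 11
  window: 6
  look: 2

"at", 22 times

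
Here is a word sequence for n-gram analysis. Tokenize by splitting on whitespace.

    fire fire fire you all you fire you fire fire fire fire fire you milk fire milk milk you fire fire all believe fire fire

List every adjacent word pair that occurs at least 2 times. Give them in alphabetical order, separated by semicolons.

Bigram counts meeting the condition (at least 2 times):
  fire fire: 8
  fire you: 3
  you fire: 3

fire fire; fire you; you fire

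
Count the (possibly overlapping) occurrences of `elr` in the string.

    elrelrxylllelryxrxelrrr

Sliding a length-3 window over the 23 characters (21 positions):
  position 1–3: elr
  position 4–6: elr
  position 12–14: elr
  position 19–21: elr

4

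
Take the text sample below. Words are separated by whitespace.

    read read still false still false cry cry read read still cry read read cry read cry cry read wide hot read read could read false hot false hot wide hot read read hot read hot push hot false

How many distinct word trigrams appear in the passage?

32

39 tokens → 37 trigram windows in total.
Repeated trigrams (each contributes count−1 duplicates):
  cry cry read: 2
  cry read read: 2
  hot read read: 2
  read read still: 2
  wide hot read: 2
5 duplicate windows → 37 − 5 = 32 distinct.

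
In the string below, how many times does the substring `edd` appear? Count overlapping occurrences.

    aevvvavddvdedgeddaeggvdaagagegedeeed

1

Sliding a length-3 window over the 36 characters (34 positions):
  position 15–17: edd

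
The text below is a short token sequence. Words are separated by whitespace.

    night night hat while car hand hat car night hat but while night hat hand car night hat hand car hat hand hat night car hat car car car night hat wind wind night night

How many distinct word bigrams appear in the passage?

20

35 tokens → 34 bigram windows in total.
Repeated bigrams (each contributes count−1 duplicates):
  night hat: 5
  car night: 3
  hat hand: 3
  car car: 2
  car hat: 2
  hand car: 2
  hand hat: 2
  hat car: 2
  … (1 more repeated)
14 duplicate windows → 34 − 14 = 20 distinct.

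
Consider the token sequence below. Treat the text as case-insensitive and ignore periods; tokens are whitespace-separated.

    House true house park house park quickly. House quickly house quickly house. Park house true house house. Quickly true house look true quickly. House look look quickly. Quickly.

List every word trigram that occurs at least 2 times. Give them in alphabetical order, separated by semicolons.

house park house; house quickly house; house true house; quickly house quickly

Trigram counts meeting the condition (at least 2 times):
  house park house: 2
  house quickly house: 2
  house true house: 2
  quickly house quickly: 2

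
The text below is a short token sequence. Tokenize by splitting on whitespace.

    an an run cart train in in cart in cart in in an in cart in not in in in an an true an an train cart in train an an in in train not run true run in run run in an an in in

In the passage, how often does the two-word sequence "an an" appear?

5

Scanning the 45 overlapping bigram windows for "an an":
  position 1–2: an an
  position 21–22: an an
  position 24–25: an an
  position 30–31: an an
  position 43–44: an an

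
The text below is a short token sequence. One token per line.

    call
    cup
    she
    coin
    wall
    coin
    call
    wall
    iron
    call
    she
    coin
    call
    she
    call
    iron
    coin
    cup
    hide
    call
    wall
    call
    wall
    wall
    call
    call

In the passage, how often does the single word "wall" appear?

Scanning the 26 tokens for "wall":
  position 5: wall
  position 8: wall
  position 21: wall
  position 23: wall
  position 24: wall

5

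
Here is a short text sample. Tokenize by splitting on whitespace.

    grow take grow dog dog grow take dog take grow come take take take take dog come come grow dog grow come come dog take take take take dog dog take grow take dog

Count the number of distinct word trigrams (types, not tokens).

26

34 tokens → 32 trigram windows in total.
Repeated trigrams (each contributes count−1 duplicates):
  take take take: 4
  dog take grow: 2
  grow take dog: 2
  take take dog: 2
6 duplicate windows → 32 − 6 = 26 distinct.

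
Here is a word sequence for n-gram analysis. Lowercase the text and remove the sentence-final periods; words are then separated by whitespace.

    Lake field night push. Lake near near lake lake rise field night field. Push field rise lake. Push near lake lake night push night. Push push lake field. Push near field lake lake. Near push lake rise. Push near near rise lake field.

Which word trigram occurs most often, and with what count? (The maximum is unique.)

"near lake lake", 2 times

Trigram frequencies (highest first):
  near lake lake: 2
  lake field night: 1
  field night push: 1
  night push lake: 1
  push lake near: 1
  lake near near: 1
  … (34 more, each ≤ 1)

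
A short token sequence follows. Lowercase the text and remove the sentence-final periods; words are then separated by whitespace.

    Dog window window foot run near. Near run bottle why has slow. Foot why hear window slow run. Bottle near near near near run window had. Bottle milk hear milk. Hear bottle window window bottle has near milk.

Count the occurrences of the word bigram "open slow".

0

Scanning the 37 overlapping bigram windows for "open slow":
  (none found)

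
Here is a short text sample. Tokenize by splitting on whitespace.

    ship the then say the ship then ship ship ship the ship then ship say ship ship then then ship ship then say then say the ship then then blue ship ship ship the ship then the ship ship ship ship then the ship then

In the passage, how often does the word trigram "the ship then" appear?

5

Scanning the 43 overlapping trigram windows for "the ship then":
  position 5–7: the ship then
  position 11–13: the ship then
  position 26–28: the ship then
  position 34–36: the ship then
  position 43–45: the ship then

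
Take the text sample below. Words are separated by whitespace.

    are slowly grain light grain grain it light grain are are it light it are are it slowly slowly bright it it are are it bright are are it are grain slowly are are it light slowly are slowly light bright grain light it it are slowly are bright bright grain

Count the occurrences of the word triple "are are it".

5

Scanning the 49 overlapping trigram windows for "are are it":
  position 10–12: are are it
  position 15–17: are are it
  position 23–25: are are it
  position 27–29: are are it
  position 33–35: are are it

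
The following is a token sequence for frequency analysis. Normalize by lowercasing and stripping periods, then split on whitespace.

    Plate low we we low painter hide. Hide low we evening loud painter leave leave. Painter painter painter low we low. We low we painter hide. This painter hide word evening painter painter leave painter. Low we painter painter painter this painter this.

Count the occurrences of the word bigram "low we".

6

Scanning the 42 overlapping bigram windows for "low we":
  position 2–3: low we
  position 9–10: low we
  position 19–20: low we
  position 21–22: low we
  position 23–24: low we
  position 36–37: low we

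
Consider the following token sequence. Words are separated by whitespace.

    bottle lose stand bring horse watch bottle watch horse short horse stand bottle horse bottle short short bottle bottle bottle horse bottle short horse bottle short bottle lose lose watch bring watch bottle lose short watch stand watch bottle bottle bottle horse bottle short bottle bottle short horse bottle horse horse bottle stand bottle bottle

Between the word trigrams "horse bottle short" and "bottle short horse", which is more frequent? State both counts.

"horse bottle short": 4 occurrences
"bottle short horse": 2 occurrences

"horse bottle short" (4 vs 2)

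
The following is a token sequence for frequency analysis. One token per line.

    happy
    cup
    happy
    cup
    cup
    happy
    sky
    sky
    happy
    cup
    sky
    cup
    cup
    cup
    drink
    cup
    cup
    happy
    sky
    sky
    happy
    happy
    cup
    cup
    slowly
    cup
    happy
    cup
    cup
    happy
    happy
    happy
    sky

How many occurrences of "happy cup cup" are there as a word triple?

Scanning the 31 overlapping trigram windows for "happy cup cup":
  position 3–5: happy cup cup
  position 22–24: happy cup cup
  position 27–29: happy cup cup

3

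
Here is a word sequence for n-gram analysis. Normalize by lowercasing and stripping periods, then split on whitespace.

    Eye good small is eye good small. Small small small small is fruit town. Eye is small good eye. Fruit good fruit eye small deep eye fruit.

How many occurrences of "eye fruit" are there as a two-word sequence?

Scanning the 26 overlapping bigram windows for "eye fruit":
  position 19–20: eye fruit
  position 26–27: eye fruit

2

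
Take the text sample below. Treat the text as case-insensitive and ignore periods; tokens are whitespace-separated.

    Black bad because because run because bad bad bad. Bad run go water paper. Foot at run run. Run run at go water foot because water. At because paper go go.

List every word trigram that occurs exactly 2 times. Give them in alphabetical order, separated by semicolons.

bad bad bad; run run run

Trigram counts meeting the condition (exactly 2 times):
  bad bad bad: 2
  run run run: 2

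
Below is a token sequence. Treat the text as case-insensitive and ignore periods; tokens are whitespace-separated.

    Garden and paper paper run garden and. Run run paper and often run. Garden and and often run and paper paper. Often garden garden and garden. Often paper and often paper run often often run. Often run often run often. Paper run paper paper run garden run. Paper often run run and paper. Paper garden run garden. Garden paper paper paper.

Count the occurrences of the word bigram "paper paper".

6

Scanning the 60 overlapping bigram windows for "paper paper":
  position 3–4: paper paper
  position 20–21: paper paper
  position 43–44: paper paper
  position 53–54: paper paper
  position 59–60: paper paper
  position 60–61: paper paper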